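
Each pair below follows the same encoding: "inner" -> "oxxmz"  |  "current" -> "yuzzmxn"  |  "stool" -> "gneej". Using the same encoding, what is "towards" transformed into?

i(8)→o(14) and n(13)→x(23) fit y≡7x+10 (mod 26); the inverse of 7 mod 26 is 15. This is an affine cipher: with a=0,…,z=25, each position x becomes (7x+10) mod 26.
On towards: t(19)→7·19+10≡13=n; o(14)→7·14+10≡4=e; w(22)→7·22+10≡8=i; a(0)→7·0+10≡10=k; r(17)→7·17+10≡25=z; d(3)→7·3+10≡5=f; s(18)→7·18+10≡6=g (all mod 26).

neikzfg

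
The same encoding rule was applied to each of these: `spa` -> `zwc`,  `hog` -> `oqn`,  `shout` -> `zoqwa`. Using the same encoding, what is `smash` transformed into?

ztczo

The shift depends on letter class: consonant s→z is +7, but vowel a→c is +2. Vowels shift forward by 2 and consonants shift forward by 7.
For smash: s(cons)+7=z, m(cons)+7=t, a(vowel)+2=c, s(cons)+7=z, h(cons)+7=o.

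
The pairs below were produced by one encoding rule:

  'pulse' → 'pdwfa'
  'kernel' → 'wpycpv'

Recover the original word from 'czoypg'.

vendor

The output letters match the input read backwards, each shifted +11: pulse reversed is eslup. Read the word backwards and shift each letter +11.
Undoing it on czoypg: shift back: c−11=r, z−11=o, o−11=d, y−11=n, p−11=e, g−11=v → rodnev; then reverse → vendor.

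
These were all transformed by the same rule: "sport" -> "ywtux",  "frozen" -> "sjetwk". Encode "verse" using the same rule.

jxwja

Read the word backwards and shift each letter +5.
Applying it to verse: reverse → esrev; then shift: e+5=j, s+5=x, r+5=w, e+5=j, v+5=a.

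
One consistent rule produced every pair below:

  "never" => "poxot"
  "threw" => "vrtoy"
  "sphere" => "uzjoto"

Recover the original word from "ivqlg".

Shifts by position in never: pos 0: n→p (+2), pos 1: e→o (+10), pos 2: v→x (+2), pos 3: e→o (+10) — repeating every 2. A repeating key of period 2 is used — shifts +2, +10 over and over.
Undoing it on ivqlg: i−2=g, v−10=l, q−2=o, l−10=b, g−2=e.

globe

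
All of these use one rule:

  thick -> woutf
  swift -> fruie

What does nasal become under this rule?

xmemz

The output letters match the input read backwards, each shifted +12: thick reversed is kciht. Two steps: reverse the string, then apply a Caesar shift of +12.
On nasal: reverse → lasan; then shift: l+12=x, a+12=m, s+12=e, a+12=m, n+12=z.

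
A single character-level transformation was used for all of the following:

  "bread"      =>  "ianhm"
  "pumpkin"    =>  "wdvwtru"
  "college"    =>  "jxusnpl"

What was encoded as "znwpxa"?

senior

Shifts by position in bread: pos 0: b→i (+7), pos 1: r→a (+9), pos 2: e→n (+9), pos 3: a→h (+7), pos 4: d→m (+9) — repeating every 3. It's a Vigenère-style cipher with numeric key [7,9,9]: position i shifts by key[i mod 3].
Decoding znwpxa: z−7=s, n−9=e, w−9=n, p−7=i, x−9=o, a−9=r.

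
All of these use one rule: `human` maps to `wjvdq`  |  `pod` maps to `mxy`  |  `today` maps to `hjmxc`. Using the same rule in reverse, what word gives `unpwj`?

angel

The output letters match the input read backwards, each shifted +9: human reversed is namuh. Read the word backwards and shift each letter +9.
Undoing it on unpwj: shift back: u−9=l, n−9=e, p−9=g, w−9=n, j−9=a → legna; then reverse → angel.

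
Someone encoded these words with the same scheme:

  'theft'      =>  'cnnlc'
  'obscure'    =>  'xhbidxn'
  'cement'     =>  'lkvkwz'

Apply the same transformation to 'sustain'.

babzjow

Shifts by position in theft: pos 0: t→c (+9), pos 1: h→n (+6), pos 2: e→n (+9), pos 3: f→l (+6) — repeating every 2. The shifts repeat in a cycle of length 2: positions 0,1,… shift by +9, +6, then the pattern repeats.
On sustain: s+9=b, u+6=a, s+9=b, t+6=z, a+9=j, i+6=o, n+9=w.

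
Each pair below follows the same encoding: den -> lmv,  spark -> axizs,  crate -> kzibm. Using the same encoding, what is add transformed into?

Compare letters: d→l is +8, e→m is +8, n→v is +8 — a constant shift. Each letter is shifted forward by 8 in the alphabet (a Caesar shift of +8).
On add: a+8=i, d+8=l, d+8=l.

ill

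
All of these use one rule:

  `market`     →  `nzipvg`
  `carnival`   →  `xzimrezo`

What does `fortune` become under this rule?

Each pair mirrors across the alphabet (m↔n, a↔z, r↔i): positions sum to 25. Each letter is replaced by its mirror in the alphabet: a↔z, b↔y, c↔x, and so on (the Atbash cipher).
On fortune: f↔u, o↔l, r↔i, t↔g, u↔f, n↔m, e↔v.

uligfmv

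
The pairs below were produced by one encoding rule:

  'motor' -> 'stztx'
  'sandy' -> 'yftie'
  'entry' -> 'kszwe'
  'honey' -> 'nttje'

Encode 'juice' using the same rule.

Shifts by position in motor: pos 0: m→s (+6), pos 1: o→t (+5), pos 2: t→z (+6), pos 3: o→t (+5) — repeating every 2. A repeating key of period 2 is used — shifts +6, +5 over and over.
For juice: j+6=p, u+5=z, i+6=o, c+5=h, e+6=k.

pzohk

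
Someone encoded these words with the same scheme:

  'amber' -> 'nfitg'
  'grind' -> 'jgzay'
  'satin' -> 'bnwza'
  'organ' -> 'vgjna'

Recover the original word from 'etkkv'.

hello

This is an affine cipher: with a=0,…,z=25, each position x becomes (21x+13) mod 26.
Undoing it on etkkv: e(4)→5·(4−13)≡7=h; t(19)→5·(19−13)≡4=e; k(10)→5·(10−13)≡11=l; k(10)→5·(10−13)≡11=l; v(21)→5·(21−13)≡14=o (all mod 26).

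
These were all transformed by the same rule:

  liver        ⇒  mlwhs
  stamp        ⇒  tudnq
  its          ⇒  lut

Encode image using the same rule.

The shift depends on letter class: consonant l→m is +1, but vowel i→l is +3. Vowels shift forward by 3 and consonants shift forward by 1.
For image: i(vowel)+3=l, m(cons)+1=n, a(vowel)+3=d, g(cons)+1=h, e(vowel)+3=h.

lndhh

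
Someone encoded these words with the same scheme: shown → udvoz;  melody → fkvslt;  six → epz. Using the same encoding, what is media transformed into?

The output letters match the input read backwards, each shifted +7: shown reversed is nwohs. The word is reversed, then every letter is shifted forward by 7.
For media: reverse → aidem; then shift: a+7=h, i+7=p, d+7=k, e+7=l, m+7=t.

hpklt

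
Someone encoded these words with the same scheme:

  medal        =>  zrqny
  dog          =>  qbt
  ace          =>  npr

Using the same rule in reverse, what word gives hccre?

Compare letters: m→z is +13, e→r is +13, d→q is +13 — a constant shift. It's a constant shift of +13 (ROT13).
Undoing it on hccre: h−13=u, c−13=p, c−13=p, r−13=e, e−13=r.

upper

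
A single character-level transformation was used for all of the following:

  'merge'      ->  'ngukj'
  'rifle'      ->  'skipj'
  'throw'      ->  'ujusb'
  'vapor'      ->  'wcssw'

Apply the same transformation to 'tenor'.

ugqsw

In merge: m→n is +1, e→g is +2, r→u is +3, g→k is +4 — the shift increases by 1 each position. Letter i (0-indexed) is shifted by i+1, so successive shifts are 1, 2, 3, ….
On tenor: t+1=u, e+2=g, n+3=q, o+4=s, r+5=w.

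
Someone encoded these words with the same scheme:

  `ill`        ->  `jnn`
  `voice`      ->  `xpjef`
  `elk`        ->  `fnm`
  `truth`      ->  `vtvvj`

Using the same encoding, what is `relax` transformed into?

tfnbz

The shift depends on letter class: consonant l→n is +2, but vowel i→j is +1. The rule splits by letter class: vowels +1, consonants +2.
For relax: r(cons)+2=t, e(vowel)+1=f, l(cons)+2=n, a(vowel)+1=b, x(cons)+2=z.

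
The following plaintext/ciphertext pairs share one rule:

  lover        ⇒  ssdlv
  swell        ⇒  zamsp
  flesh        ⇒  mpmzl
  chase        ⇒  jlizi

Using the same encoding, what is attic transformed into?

hxbpg

The shifts repeat in a cycle of length 3: positions 0,1,… shift by +7, +4, +8, then the pattern repeats.
Applying it to attic: a+7=h, t+4=x, t+8=b, i+7=p, c+4=g.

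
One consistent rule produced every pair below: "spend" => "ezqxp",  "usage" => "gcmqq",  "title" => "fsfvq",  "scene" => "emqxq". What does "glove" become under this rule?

svafq

The shifts repeat in a cycle of length 2: positions 0,1,… shift by +12, +10, then the pattern repeats.
For glove: g+12=s, l+10=v, o+12=a, v+10=f, e+12=q.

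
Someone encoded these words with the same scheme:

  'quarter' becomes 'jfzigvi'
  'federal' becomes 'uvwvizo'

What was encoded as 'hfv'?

Each pair mirrors across the alphabet (q↔j, u↔f, a↔z): positions sum to 25. Each letter is replaced by its mirror in the alphabet: a↔z, b↔y, c↔x, and so on (the Atbash cipher).
Undoing it on hfv: h↔s, f↔u, v↔e.

sue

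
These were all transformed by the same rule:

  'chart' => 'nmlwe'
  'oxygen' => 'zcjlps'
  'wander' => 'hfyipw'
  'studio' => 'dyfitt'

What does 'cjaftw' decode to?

It's a Vigenère-style cipher with numeric key [11,5]: position i shifts by key[i mod 2].
Reversing it on cjaftw: c−11=r, j−5=e, a−11=p, f−5=a, t−11=i, w−5=r.

repair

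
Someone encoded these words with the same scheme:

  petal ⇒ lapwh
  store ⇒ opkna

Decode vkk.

zoo

Compare letters: p→l is +22, e→a is +22, t→p is +22 — a constant shift. Each letter is shifted forward by 22 in the alphabet (a Caesar shift of +22).
Decoding vkk: v−22=z, k−22=o, k−22=o.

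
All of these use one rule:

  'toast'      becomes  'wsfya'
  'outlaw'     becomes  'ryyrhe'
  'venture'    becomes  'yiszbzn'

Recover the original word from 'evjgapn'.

In toast: t→w is +3, o→s is +4, a→f is +5, s→y is +6 — the shift increases by 1 each position. Each letter shifts forward by (position + 3), i.e. 3, 4, 5, … — the shift grows by one for each successive letter.
Decoding evjgapn: e−3=b, v−4=r, j−5=e, g−6=a, a−7=t, p−8=h, n−9=e.

breathe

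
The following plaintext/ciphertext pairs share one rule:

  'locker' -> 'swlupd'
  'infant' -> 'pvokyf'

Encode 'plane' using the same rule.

wtjxp

In locker: l→s is +7, o→w is +8, c→l is +9, k→u is +10 — the shift increases by 1 each position. The shift increases by 1 at each position, starting from +7: 7, 8, 9, ….
For plane: p+7=w, l+8=t, a+9=j, n+10=x, e+11=p.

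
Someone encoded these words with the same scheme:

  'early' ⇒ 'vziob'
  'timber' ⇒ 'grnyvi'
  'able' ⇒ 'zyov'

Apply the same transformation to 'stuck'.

Each pair mirrors across the alphabet (e↔v, a↔z, r↔i): positions sum to 25. Letters are reflected about the middle of the alphabet (position → 25−position): Atbash.
Applying it to stuck: s↔h, t↔g, u↔f, c↔x, k↔p.

hgfxp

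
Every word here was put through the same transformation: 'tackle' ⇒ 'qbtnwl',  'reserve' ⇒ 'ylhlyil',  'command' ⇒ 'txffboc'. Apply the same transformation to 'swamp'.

hrbfg

t(19)→q(16) and a(0)→b(1) fit y≡9x+1 (mod 26); the inverse of 9 mod 26 is 3. This is an affine cipher: with a=0,…,z=25, each position x becomes (9x+1) mod 26.
On swamp: s(18)→9·18+1≡7=h; w(22)→9·22+1≡17=r; a(0)→9·0+1≡1=b; m(12)→9·12+1≡5=f; p(15)→9·15+1≡6=g (all mod 26).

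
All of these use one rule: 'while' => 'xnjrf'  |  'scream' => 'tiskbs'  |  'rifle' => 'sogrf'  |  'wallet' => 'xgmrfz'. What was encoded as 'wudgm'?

vocal

Shifts by position in while: pos 0: w→x (+1), pos 1: h→n (+6), pos 2: i→j (+1), pos 3: l→r (+6) — repeating every 2. The shifts repeat in a cycle of length 2: positions 0,1,… shift by +1, +6, then the pattern repeats.
Reversing it on wudgm: w−1=v, u−6=o, d−1=c, g−6=a, m−1=l.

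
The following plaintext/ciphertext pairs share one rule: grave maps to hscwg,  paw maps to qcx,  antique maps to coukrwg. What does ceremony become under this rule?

dgsgnqoz

The shift depends on letter class: consonant g→h is +1, but vowel a→c is +2. Vowels shift forward by 2 and consonants shift forward by 1.
On ceremony: c(cons)+1=d, e(vowel)+2=g, r(cons)+1=s, e(vowel)+2=g, m(cons)+1=n, o(vowel)+2=q, n(cons)+1=o, y(cons)+1=z.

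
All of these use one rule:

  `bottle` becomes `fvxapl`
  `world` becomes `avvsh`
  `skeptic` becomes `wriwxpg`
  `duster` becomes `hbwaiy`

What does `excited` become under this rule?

iegpxlh

Shifts by position in bottle: pos 0: b→f (+4), pos 1: o→v (+7), pos 2: t→x (+4), pos 3: t→a (+7) — repeating every 2. A repeating key of period 2 is used — shifts +4, +7 over and over.
On excited: e+4=i, x+7=e, c+4=g, i+7=p, t+4=x, e+7=l, d+4=h.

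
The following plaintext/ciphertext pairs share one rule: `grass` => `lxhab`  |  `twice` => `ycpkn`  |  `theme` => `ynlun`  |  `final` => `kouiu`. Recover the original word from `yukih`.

In grass: g→l is +5, r→x is +6, a→h is +7, s→a is +8 — the shift increases by 1 each position. Each letter shifts forward by (position + 5), i.e. 5, 6, 7, … — the shift grows by one for each successive letter.
Decoding yukih: y−5=t, u−6=o, k−7=d, i−8=a, h−9=y.

today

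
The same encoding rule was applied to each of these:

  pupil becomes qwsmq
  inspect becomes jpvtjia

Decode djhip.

cheek

In pupil: p→q is +1, u→w is +2, p→s is +3, i→m is +4 — the shift increases by 1 each position. Each letter shifts forward by (position + 1), i.e. 1, 2, 3, … — the shift grows by one for each successive letter.
Undoing it on djhip: d−1=c, j−2=h, h−3=e, i−4=e, p−5=k.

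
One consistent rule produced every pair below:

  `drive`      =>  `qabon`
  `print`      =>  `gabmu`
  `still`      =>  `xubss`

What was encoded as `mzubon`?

d(3)→q(16) and r(17)→a(0) fit y≡23x+25 (mod 26); the inverse of 23 mod 26 is 17. Treating letters as 0–25, the rule is x ↦ 23x + 25 (mod 26).
Undoing it on mzubon: m(12)→17·(12−25)≡13=n; z(25)→17·(25−25)≡0=a; u(20)→17·(20−25)≡19=t; b(1)→17·(1−25)≡8=i; o(14)→17·(14−25)≡21=v; n(13)→17·(13−25)≡4=e (all mod 26).

native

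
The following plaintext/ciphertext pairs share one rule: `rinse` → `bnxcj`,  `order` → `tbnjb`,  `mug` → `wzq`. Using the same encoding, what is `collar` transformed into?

mtvvfb

The shift depends on letter class: consonant r→b is +10, but vowel i→n is +5. Vowels shift forward by 5 and consonants shift forward by 10.
For collar: c(cons)+10=m, o(vowel)+5=t, l(cons)+10=v, l(cons)+10=v, a(vowel)+5=f, r(cons)+10=b.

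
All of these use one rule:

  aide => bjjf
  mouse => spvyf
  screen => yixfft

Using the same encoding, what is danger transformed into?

jbtmfx

The shift depends on letter class: consonant d→j is +6, but vowel a→b is +1. The rule splits by letter class: vowels +1, consonants +6.
On danger: d(cons)+6=j, a(vowel)+1=b, n(cons)+6=t, g(cons)+6=m, e(vowel)+1=f, r(cons)+6=x.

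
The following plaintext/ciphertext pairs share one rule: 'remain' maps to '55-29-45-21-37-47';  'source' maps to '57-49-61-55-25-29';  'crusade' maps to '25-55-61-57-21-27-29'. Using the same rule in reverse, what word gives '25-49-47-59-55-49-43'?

control

r(#18)→55 and e(#5)→29: differences scale by 2, so n = 2·pos + 19. Each letter becomes 2×(its alphabet position, a=1..z=26) + 19.
Reversing it on 25-49-47-59-55-49-43: 25→(25−19)÷2=3=c, 49→(49−19)÷2=15=o, 47→(47−19)÷2=14=n, 59→(59−19)÷2=20=t, 55→(55−19)÷2=18=r, 49→(49−19)÷2=15=o, 43→(43−19)÷2=12=l.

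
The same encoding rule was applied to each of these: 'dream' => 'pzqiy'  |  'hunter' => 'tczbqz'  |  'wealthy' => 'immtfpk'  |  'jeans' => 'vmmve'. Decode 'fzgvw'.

trunk

Shifts by position in dream: pos 0: d→p (+12), pos 1: r→z (+8), pos 2: e→q (+12), pos 3: a→i (+8) — repeating every 2. It's a Vigenère-style cipher with numeric key [12,8]: position i shifts by key[i mod 2].
Undoing it on fzgvw: f−12=t, z−8=r, g−12=u, v−8=n, w−12=k.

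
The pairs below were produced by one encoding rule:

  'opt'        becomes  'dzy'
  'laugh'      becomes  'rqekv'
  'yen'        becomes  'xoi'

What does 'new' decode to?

The output letters match the input read backwards, each shifted +10: opt reversed is tpo. Two steps: reverse the string, then apply a Caesar shift of +10.
Reversing it on new: shift back: n−10=d, e−10=u, w−10=m → dum; then reverse → mud.

mud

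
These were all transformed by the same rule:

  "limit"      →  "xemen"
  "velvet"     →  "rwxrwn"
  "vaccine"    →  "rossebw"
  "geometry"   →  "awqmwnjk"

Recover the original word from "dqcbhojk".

l(11)→x(23) and i(8)→e(4) fit y≡15x+14 (mod 26); the inverse of 15 mod 26 is 7. Each letter's alphabet position (a=0..z=25) is mapped through 15·x+14 mod 26 — an affine cipher.
Reversing it on dqcbhojk: d(3)→7·(3−14)≡1=b; q(16)→7·(16−14)≡14=o; c(2)→7·(2−14)≡20=u; b(1)→7·(1−14)≡13=n; h(7)→7·(7−14)≡3=d; o(14)→7·(14−14)≡0=a; j(9)→7·(9−14)≡17=r; k(10)→7·(10−14)≡24=y (all mod 26).

boundary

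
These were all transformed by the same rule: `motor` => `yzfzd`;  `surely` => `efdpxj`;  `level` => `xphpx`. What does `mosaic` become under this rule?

A repeating key of period 2 is used — shifts +12, +11 over and over.
For mosaic: m+12=y, o+11=z, s+12=e, a+11=l, i+12=u, c+11=n.

yzelun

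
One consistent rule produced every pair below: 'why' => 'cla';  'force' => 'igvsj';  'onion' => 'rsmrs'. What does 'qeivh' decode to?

The word is reversed, then every letter is shifted forward by 4.
Reversing it on qeivh: shift back: q−4=m, e−4=a, i−4=e, v−4=r, h−4=d → maerd; then reverse → dream.

dream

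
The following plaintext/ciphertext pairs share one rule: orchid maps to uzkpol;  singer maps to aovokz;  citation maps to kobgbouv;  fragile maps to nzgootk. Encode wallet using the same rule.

egttkb

The shift depends on letter class: consonant r→z is +8, but vowel o→u is +6. Vowels shift forward by 6 and consonants shift forward by 8.
Applying it to wallet: w(cons)+8=e, a(vowel)+6=g, l(cons)+8=t, l(cons)+8=t, e(vowel)+6=k, t(cons)+8=b.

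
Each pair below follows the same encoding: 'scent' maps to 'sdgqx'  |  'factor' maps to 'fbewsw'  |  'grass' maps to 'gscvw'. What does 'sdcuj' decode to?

scarf

In scent: s→s is +0, c→d is +1, e→g is +2, n→q is +3 — the shift increases by 1 each position. The shift increases by 1 at each position, starting from +0: 0, 1, 2, ….
Undoing it on sdcuj: s−0=s, d−1=c, c−2=a, u−3=r, j−4=f.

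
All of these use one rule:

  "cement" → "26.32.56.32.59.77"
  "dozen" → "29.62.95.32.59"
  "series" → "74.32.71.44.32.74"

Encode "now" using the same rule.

59.62.86

c(#3)→26 and e(#5)→32: differences scale by 3, so n = 3·pos + 17. With a=1..z=26, the number is 3·pos + 17.
Applying it to now: n=14→59, o=15→62, w=23→86.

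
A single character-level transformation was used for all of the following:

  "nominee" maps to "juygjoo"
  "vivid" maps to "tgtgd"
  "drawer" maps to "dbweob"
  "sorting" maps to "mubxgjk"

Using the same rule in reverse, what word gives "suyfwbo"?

Treating letters as 0–25, the rule is x ↦ 11x + 22 (mod 26).
Reversing it on suyfwbo: s(18)→19·(18−22)≡2=c; u(20)→19·(20−22)≡14=o; y(24)→19·(24−22)≡12=m; f(5)→19·(5−22)≡15=p; w(22)→19·(22−22)≡0=a; b(1)→19·(1−22)≡17=r; o(14)→19·(14−22)≡4=e (all mod 26).

compare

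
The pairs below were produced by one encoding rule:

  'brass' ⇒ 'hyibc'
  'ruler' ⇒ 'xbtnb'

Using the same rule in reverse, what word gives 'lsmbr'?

flesh

The shift increases by 1 at each position, starting from +6: 6, 7, 8, ….
Reversing it on lsmbr: l−6=f, s−7=l, m−8=e, b−9=s, r−10=h.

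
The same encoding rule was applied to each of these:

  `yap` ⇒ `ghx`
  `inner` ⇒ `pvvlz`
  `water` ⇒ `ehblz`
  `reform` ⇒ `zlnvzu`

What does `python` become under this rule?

The shift depends on letter class: consonant y→g is +8, but vowel a→h is +7. Vowels shift forward by 7 and consonants shift forward by 8.
On python: p(cons)+8=x, y(cons)+8=g, t(cons)+8=b, h(cons)+8=p, o(vowel)+7=v, n(cons)+8=v.

xgbpvv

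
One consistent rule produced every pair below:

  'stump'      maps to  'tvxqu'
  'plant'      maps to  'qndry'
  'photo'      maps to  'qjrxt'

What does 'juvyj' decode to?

In stump: s→t is +1, t→v is +2, u→x is +3, m→q is +4 — the shift increases by 1 each position. Letter i (0-indexed) is shifted by i+1, so successive shifts are 1, 2, 3, ….
Decoding juvyj: j−1=i, u−2=s, v−3=s, y−4=u, j−5=e.

issue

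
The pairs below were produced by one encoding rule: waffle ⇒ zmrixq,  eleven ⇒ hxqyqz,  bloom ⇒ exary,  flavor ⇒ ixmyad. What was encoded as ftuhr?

Shifts by position in waffle: pos 0: w→z (+3), pos 1: a→m (+12), pos 2: f→r (+12), pos 3: f→i (+3), pos 4: l→x (+12), pos 5: e→q (+12) — repeating every 3. It's a Vigenère-style cipher with numeric key [3,12,12]: position i shifts by key[i mod 3].
Undoing it on ftuhr: f−3=c, t−12=h, u−12=i, h−3=e, r−12=f.

chief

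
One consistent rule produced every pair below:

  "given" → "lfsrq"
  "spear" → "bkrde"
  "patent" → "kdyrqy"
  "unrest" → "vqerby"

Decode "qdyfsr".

native

g(6)→l(11) and i(8)→f(5) fit y≡23x+3 (mod 26); the inverse of 23 mod 26 is 17. Treating letters as 0–25, the rule is x ↦ 23x + 3 (mod 26).
Decoding qdyfsr: q(16)→17·(16−3)≡13=n; d(3)→17·(3−3)≡0=a; y(24)→17·(24−3)≡19=t; f(5)→17·(5−3)≡8=i; s(18)→17·(18−3)≡21=v; r(17)→17·(17−3)≡4=e (all mod 26).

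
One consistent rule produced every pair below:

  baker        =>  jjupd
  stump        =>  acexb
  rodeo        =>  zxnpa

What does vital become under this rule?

drdlx

In baker: b→j is +8, a→j is +9, k→u is +10, e→p is +11 — the shift increases by 1 each position. Letter i (0-indexed) is shifted by i+8, so successive shifts are 8, 9, 10, ….
For vital: v+8=d, i+9=r, t+10=d, a+11=l, l+12=x.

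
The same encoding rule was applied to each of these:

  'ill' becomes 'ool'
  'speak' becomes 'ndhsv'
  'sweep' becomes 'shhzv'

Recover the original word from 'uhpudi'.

farmer

The output letters match the input read backwards, each shifted +3: ill reversed is lli. Two steps: reverse the string, then apply a Caesar shift of +3.
Reversing it on uhpudi: shift back: u−3=r, h−3=e, p−3=m, u−3=r, d−3=a, i−3=f → remraf; then reverse → farmer.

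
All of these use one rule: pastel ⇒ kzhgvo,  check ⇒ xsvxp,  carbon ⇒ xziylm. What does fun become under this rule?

Each letter is replaced by its mirror in the alphabet: a↔z, b↔y, c↔x, and so on (the Atbash cipher).
On fun: f↔u, u↔f, n↔m.

ufm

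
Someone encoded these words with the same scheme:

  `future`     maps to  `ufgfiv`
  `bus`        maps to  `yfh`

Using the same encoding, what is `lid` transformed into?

orw

Each pair mirrors across the alphabet (f↔u, u↔f, t↔g): positions sum to 25. Each letter is replaced by its mirror in the alphabet: a↔z, b↔y, c↔x, and so on (the Atbash cipher).
Applying it to lid: l↔o, i↔r, d↔w.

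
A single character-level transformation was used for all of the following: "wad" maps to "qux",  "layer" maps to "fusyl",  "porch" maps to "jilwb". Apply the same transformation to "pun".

joh

Compare letters: w→q is +20, a→u is +20, d→x is +20 — a constant shift. It's a constant shift of +20 (ROT20).
Applying it to pun: p+20=j, u+20=o, n+20=h.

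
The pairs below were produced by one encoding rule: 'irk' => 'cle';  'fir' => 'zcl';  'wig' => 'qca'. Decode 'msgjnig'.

It's a constant shift of +20 (ROT20).
Decoding msgjnig: m−20=s, s−20=y, g−20=m, j−20=p, n−20=t, i−20=o, g−20=m.

symptom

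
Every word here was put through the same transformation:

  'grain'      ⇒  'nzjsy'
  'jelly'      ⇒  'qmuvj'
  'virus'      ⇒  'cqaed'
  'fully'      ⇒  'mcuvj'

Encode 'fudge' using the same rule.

mcmqp

In grain: g→n is +7, r→z is +8, a→j is +9, i→s is +10 — the shift increases by 1 each position. The shift increases by 1 at each position, starting from +7: 7, 8, 9, ….
For fudge: f+7=m, u+8=c, d+9=m, g+10=q, e+11=p.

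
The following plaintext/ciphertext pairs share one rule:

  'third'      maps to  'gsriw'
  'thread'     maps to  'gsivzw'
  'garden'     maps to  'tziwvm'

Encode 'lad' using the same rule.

Each pair mirrors across the alphabet (t↔g, h↔s, i↔r): positions sum to 25. Letters are reflected about the middle of the alphabet (position → 25−position): Atbash.
Applying it to lad: l↔o, a↔z, d↔w.

ozw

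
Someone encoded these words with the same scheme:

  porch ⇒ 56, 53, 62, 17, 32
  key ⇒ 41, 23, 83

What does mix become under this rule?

47, 35, 80

p(#16)→56 and o(#15)→53: differences scale by 3, so n = 3·pos + 8. The formula is n = 3×(alphabet index, a=1) + 8.
On mix: m=13→47, i=9→35, x=24→80.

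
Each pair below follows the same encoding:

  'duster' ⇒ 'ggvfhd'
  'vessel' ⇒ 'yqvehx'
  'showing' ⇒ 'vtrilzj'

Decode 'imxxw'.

fault

Shifts by position in duster: pos 0: d→g (+3), pos 1: u→g (+12), pos 2: s→v (+3), pos 3: t→f (+12) — repeating every 2. A repeating key of period 2 is used — shifts +3, +12 over and over.
Undoing it on imxxw: i−3=f, m−12=a, x−3=u, x−12=l, w−3=t.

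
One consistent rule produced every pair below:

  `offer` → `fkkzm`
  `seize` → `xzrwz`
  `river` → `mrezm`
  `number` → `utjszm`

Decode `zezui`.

event

o(14)→f(5) and f(5)→k(10) fit y≡11x+7 (mod 26); the inverse of 11 mod 26 is 19. Each letter's alphabet position (a=0..z=25) is mapped through 11·x+7 mod 26 — an affine cipher.
Undoing it on zezui: z(25)→19·(25−7)≡4=e; e(4)→19·(4−7)≡21=v; z(25)→19·(25−7)≡4=e; u(20)→19·(20−7)≡13=n; i(8)→19·(8−7)≡19=t (all mod 26).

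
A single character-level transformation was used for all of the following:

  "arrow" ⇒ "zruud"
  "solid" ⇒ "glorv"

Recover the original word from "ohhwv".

steel

The output letters match the input read backwards, each shifted +3: arrow reversed is worra. Two steps: reverse the string, then apply a Caesar shift of +3.
Undoing it on ohhwv: shift back: o−3=l, h−3=e, h−3=e, w−3=t, v−3=s → leets; then reverse → steel.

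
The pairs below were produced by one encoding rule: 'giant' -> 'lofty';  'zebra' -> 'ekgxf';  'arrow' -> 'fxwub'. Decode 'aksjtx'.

Shifts by position in giant: pos 0: g→l (+5), pos 1: i→o (+6), pos 2: a→f (+5), pos 3: n→t (+6) — repeating every 2. The shifts repeat in a cycle of length 2: positions 0,1,… shift by +5, +6, then the pattern repeats.
Undoing it on aksjtx: a−5=v, k−6=e, s−5=n, j−6=d, t−5=o, x−6=r.

vendor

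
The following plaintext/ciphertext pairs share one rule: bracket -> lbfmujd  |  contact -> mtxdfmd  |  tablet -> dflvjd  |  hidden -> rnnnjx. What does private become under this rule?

zbnffdj

The shift depends on letter class: consonant b→l is +10, but vowel a→f is +5. Two shifts are in play — +5 for a/e/i/o/u, +10 for every other letter.
On private: p(cons)+10=z, r(cons)+10=b, i(vowel)+5=n, v(cons)+10=f, a(vowel)+5=f, t(cons)+10=d, e(vowel)+5=j.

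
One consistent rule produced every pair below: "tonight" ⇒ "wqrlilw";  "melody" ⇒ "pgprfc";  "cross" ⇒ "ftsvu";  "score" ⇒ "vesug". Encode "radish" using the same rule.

uchlul

It's a Vigenère-style cipher with numeric key [3,2,4]: position i shifts by key[i mod 3].
For radish: r+3=u, a+2=c, d+4=h, i+3=l, s+2=u, h+4=l.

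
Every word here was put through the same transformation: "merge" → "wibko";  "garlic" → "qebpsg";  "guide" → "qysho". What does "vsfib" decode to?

lover

The shifts repeat in a cycle of length 2: positions 0,1,… shift by +10, +4, then the pattern repeats.
Decoding vsfib: v−10=l, s−4=o, f−10=v, i−4=e, b−10=r.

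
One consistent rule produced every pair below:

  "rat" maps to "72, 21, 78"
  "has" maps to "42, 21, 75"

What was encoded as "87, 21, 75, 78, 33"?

The formula is n = 3×(alphabet index, a=1) + 18.
Reversing it on 87, 21, 75, 78, 33: 87→(87−18)÷3=23=w, 21→(21−18)÷3=1=a, 75→(75−18)÷3=19=s, 78→(78−18)÷3=20=t, 33→(33−18)÷3=5=e.

waste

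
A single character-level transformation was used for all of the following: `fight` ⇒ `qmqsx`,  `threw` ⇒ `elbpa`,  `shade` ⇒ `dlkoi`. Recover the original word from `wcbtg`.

lyric

Shifts by position in fight: pos 0: f→q (+11), pos 1: i→m (+4), pos 2: g→q (+10), pos 3: h→s (+11), pos 4: t→x (+4) — repeating every 3. The shifts repeat in a cycle of length 3: positions 0,1,… shift by +11, +4, +10, then the pattern repeats.
Reversing it on wcbtg: w−11=l, c−4=y, b−10=r, t−11=i, g−4=c.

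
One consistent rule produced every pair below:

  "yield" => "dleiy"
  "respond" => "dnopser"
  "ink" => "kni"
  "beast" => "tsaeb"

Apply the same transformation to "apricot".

The word is simply reversed.
Applying it to apricot: reverse → tocirpa.

tocirpa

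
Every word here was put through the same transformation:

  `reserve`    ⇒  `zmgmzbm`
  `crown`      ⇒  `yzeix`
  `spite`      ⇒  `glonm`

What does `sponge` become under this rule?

r(17)→z(25) and e(4)→m(12) fit y≡7x+10 (mod 26); the inverse of 7 mod 26 is 15. This is an affine cipher: with a=0,…,z=25, each position x becomes (7x+10) mod 26.
For sponge: s(18)→7·18+10≡6=g; p(15)→7·15+10≡11=l; o(14)→7·14+10≡4=e; n(13)→7·13+10≡23=x; g(6)→7·6+10≡0=a; e(4)→7·4+10≡12=m (all mod 26).

glexam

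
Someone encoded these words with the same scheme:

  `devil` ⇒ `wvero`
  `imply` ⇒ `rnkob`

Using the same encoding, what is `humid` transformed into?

Letters are reflected about the middle of the alphabet (position → 25−position): Atbash.
Applying it to humid: h↔s, u↔f, m↔n, i↔r, d↔w.

sfnrw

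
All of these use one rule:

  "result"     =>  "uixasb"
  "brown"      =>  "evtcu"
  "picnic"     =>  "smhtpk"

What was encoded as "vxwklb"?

In result: r→u is +3, e→i is +4, s→x is +5, u→a is +6 — the shift increases by 1 each position. Letter i (0-indexed) is shifted by i+3, so successive shifts are 3, 4, 5, ….
Undoing it on vxwklb: v−3=s, x−4=t, w−5=r, k−6=e, l−7=e, b−8=t.

street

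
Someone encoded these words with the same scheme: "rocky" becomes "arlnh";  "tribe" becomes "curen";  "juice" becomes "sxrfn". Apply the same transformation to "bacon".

kdlrw

It's a Vigenère-style cipher with numeric key [9,3]: position i shifts by key[i mod 2].
On bacon: b+9=k, a+3=d, c+9=l, o+3=r, n+9=w.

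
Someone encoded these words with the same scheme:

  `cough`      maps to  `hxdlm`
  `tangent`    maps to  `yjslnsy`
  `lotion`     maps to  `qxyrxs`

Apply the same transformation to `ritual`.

The shift depends on letter class: consonant c→h is +5, but vowel o→x is +9. Vowels shift forward by 9 and consonants shift forward by 5.
Applying it to ritual: r(cons)+5=w, i(vowel)+9=r, t(cons)+5=y, u(vowel)+9=d, a(vowel)+9=j, l(cons)+5=q.

wrydjq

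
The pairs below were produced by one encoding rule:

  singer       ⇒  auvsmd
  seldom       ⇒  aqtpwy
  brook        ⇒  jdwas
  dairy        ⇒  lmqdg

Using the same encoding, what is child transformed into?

Shifts by position in singer: pos 0: s→a (+8), pos 1: i→u (+12), pos 2: n→v (+8), pos 3: g→s (+12) — repeating every 2. It's a Vigenère-style cipher with numeric key [8,12]: position i shifts by key[i mod 2].
For child: c+8=k, h+12=t, i+8=q, l+12=x, d+8=l.

ktqxl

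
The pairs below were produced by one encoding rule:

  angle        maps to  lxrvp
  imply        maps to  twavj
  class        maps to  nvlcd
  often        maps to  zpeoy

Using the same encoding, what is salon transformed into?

Shifts by position in angle: pos 0: a→l (+11), pos 1: n→x (+10), pos 2: g→r (+11), pos 3: l→v (+10) — repeating every 2. The shifts repeat in a cycle of length 2: positions 0,1,… shift by +11, +10, then the pattern repeats.
On salon: s+11=d, a+10=k, l+11=w, o+10=y, n+11=y.

dkwyy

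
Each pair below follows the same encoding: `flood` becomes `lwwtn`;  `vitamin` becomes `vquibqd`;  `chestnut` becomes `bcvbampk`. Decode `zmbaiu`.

master

The output letters match the input read backwards, each shifted +8: flood reversed is doolf. The word is reversed, then every letter is shifted forward by 8.
Undoing it on zmbaiu: shift back: z−8=r, m−8=e, b−8=t, a−8=s, i−8=a, u−8=m → retsam; then reverse → master.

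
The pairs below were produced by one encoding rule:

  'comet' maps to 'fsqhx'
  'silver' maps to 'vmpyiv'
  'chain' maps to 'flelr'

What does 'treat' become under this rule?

wvidx

Shifts by position in comet: pos 0: c→f (+3), pos 1: o→s (+4), pos 2: m→q (+4), pos 3: e→h (+3), pos 4: t→x (+4) — repeating every 3. A repeating key of period 3 is used — shifts +3, +4, +4 over and over.
On treat: t+3=w, r+4=v, e+4=i, a+3=d, t+4=x.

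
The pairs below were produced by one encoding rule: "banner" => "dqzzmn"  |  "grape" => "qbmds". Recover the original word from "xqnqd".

Two steps: reverse the string, then apply a Caesar shift of +12.
Reversing it on xqnqd: shift back: x−12=l, q−12=e, n−12=b, q−12=e, d−12=r → leber; then reverse → rebel.

rebel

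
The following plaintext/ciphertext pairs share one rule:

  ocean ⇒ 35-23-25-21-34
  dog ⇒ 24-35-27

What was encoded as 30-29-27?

jig

Letters become their 1-based position plus 20 (so a→21, b→22, …).
Undoing it on 30-29-27: 30→(30−20)÷1=10=j, 29→(29−20)÷1=9=i, 27→(27−20)÷1=7=g.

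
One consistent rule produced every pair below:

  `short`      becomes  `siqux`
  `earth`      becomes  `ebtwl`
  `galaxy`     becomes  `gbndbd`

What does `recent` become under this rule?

In short: s→s is +0, h→i is +1, o→q is +2, r→u is +3 — the shift increases by 1 each position. The shift increases by 1 at each position, starting from +0: 0, 1, 2, ….
Applying it to recent: r+0=r, e+1=f, c+2=e, e+3=h, n+4=r, t+5=y.

rfehry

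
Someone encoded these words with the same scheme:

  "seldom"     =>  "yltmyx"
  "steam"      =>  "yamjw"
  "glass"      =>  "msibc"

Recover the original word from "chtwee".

In seldom: s→y is +6, e→l is +7, l→t is +8, d→m is +9 — the shift increases by 1 each position. The shift increases by 1 at each position, starting from +6: 6, 7, 8, ….
Undoing it on chtwee: c−6=w, h−7=a, t−8=l, w−9=n, e−10=u, e−11=t.

walnut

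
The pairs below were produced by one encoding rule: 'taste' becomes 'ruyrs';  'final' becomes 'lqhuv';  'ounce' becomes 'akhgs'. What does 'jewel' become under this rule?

jswsv

t(19)→r(17) and a(0)→u(20) fit y≡19x+20 (mod 26); the inverse of 19 mod 26 is 11. Each letter's alphabet position (a=0..z=25) is mapped through 19·x+20 mod 26 — an affine cipher.
On jewel: j(9)→19·9+20≡9=j; e(4)→19·4+20≡18=s; w(22)→19·22+20≡22=w; e(4)→19·4+20≡18=s; l(11)→19·11+20≡21=v (all mod 26).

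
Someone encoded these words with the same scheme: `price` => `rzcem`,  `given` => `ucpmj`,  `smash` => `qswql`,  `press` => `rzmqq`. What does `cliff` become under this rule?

p(15)→r(17) and r(17)→z(25) fit y≡17x+22 (mod 26); the inverse of 17 mod 26 is 23. Treating letters as 0–25, the rule is x ↦ 17x + 22 (mod 26).
Applying it to cliff: c(2)→17·2+22≡4=e; l(11)→17·11+22≡1=b; i(8)→17·8+22≡2=c; f(5)→17·5+22≡3=d; f(5)→17·5+22≡3=d (all mod 26).

ebcdd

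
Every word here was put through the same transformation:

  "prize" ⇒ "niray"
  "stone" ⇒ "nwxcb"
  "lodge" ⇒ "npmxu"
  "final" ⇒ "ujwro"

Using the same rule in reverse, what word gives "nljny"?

peace

The word is reversed, then every letter is shifted forward by 9.
Reversing it on nljny: shift back: n−9=e, l−9=c, j−9=a, n−9=e, y−9=p → ecaep; then reverse → peace.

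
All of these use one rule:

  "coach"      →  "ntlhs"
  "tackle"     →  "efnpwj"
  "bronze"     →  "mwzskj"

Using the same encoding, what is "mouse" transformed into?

xtfxp

Shifts by position in coach: pos 0: c→n (+11), pos 1: o→t (+5), pos 2: a→l (+11), pos 3: c→h (+5) — repeating every 2. It's a Vigenère-style cipher with numeric key [11,5]: position i shifts by key[i mod 2].
On mouse: m+11=x, o+5=t, u+11=f, s+5=x, e+11=p.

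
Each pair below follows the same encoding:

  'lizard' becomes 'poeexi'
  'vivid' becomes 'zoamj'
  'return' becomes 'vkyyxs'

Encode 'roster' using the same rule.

A repeating key of period 3 is used — shifts +4, +6, +5 over and over.
On roster: r+4=v, o+6=u, s+5=x, t+4=x, e+6=k, r+5=w.

vuxxkw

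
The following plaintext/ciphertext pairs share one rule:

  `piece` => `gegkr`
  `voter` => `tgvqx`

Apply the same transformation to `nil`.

Two steps: reverse the string, then apply a Caesar shift of +2.
Applying it to nil: reverse → lin; then shift: l+2=n, i+2=k, n+2=p.

nkp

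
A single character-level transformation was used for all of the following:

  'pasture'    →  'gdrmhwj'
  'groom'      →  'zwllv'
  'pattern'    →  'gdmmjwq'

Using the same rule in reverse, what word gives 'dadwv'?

p(15)→g(6) and a(0)→d(3) fit y≡21x+3 (mod 26); the inverse of 21 mod 26 is 5. Treating letters as 0–25, the rule is x ↦ 21x + 3 (mod 26).
Reversing it on dadwv: d(3)→5·(3−3)≡0=a; a(0)→5·(0−3)≡11=l; d(3)→5·(3−3)≡0=a; w(22)→5·(22−3)≡17=r; v(21)→5·(21−3)≡12=m (all mod 26).

alarm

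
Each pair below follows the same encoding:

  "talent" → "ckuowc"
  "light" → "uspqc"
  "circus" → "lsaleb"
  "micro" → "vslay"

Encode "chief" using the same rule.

lqsoo

The shift depends on letter class: consonant t→c is +9, but vowel a→k is +10. The rule splits by letter class: vowels +10, consonants +9.
For chief: c(cons)+9=l, h(cons)+9=q, i(vowel)+10=s, e(vowel)+10=o, f(cons)+9=o.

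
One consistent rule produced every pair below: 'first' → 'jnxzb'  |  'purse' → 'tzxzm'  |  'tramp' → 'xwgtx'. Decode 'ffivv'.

In first: f→j is +4, i→n is +5, r→x is +6, s→z is +7 — the shift increases by 1 each position. The shift increases by 1 at each position, starting from +4: 4, 5, 6, ….
Undoing it on ffivv: f−4=b, f−5=a, i−6=c, v−7=o, v−8=n.

bacon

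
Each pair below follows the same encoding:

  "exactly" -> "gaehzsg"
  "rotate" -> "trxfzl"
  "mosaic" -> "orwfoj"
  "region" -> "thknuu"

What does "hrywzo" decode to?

fourth

In exactly: e→g is +2, x→a is +3, a→e is +4, c→h is +5 — the shift increases by 1 each position. Letter i (0-indexed) is shifted by i+2, so successive shifts are 2, 3, 4, ….
Decoding hrywzo: h−2=f, r−3=o, y−4=u, w−5=r, z−6=t, o−7=h.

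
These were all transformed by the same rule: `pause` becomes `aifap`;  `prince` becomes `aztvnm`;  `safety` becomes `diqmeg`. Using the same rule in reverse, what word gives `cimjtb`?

A repeating key of period 2 is used — shifts +11, +8 over and over.
Decoding cimjtb: c−11=r, i−8=a, m−11=b, j−8=b, t−11=i, b−8=t.

rabbit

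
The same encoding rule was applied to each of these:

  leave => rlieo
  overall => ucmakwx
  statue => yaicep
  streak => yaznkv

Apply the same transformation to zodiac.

fvlrkn

In leave: l→r is +6, e→l is +7, a→i is +8, v→e is +9 — the shift increases by 1 each position. Letter i (0-indexed) is shifted by i+6, so successive shifts are 6, 7, 8, ….
Applying it to zodiac: z+6=f, o+7=v, d+8=l, i+9=r, a+10=k, c+11=n.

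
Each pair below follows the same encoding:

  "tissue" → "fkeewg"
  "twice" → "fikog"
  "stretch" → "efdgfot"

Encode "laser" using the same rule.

xcegd

The rule splits by letter class: vowels +2, consonants +12.
Applying it to laser: l(cons)+12=x, a(vowel)+2=c, s(cons)+12=e, e(vowel)+2=g, r(cons)+12=d.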